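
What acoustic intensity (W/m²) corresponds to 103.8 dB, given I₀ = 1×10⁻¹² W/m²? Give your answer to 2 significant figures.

0.024 W/m²

I/I₀ = 10^(103.8/10) = 2.399e+10, so I = 2.399e+10 × 10⁻¹² W/m².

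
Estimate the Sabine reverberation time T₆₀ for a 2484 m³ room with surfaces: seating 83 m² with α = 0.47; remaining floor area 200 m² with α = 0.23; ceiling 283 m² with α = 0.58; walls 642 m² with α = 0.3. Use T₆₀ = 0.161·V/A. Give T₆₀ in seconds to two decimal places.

0.91 s

A = Σ Sᵢαᵢ = 83·0.47 + 200·0.23 + 283·0.58 + 642·0.3 = 441.75 m².
T₆₀ = 0.161·V/A = 0.161·2484/441.75 = 0.905 s.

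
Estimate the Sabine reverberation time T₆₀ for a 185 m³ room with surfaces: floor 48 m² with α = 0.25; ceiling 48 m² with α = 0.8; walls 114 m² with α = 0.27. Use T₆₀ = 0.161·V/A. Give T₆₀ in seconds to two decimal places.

A = Σ Sᵢαᵢ = 48·0.25 + 48·0.8 + 114·0.27 = 81.18 m².
T₆₀ = 0.161·V/A = 0.161·185/81.18 = 0.367 s.

0.37 s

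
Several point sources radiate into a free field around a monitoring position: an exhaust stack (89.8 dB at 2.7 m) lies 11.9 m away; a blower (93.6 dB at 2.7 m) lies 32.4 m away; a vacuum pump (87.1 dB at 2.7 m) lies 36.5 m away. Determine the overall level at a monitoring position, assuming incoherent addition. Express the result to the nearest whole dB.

78 dB

Propagate each source to the receiver with L = L_ref − 20·log₁₀(r/r_ref), then add intensities.
exhaust stack: 89.8 − 20·log₁₀(11.9/2.7) = 89.8 − 12.88 = 76.92 dB.
blower: 93.6 − 20·log₁₀(32.4/2.7) = 93.6 − 21.58 = 72.02 dB.
vacuum pump: 87.1 − 20·log₁₀(36.5/2.7) = 87.1 − 22.62 = 64.48 dB.
Σ 10^(L/10) = 6.788e+07 → L_total = 10·log₁₀(6.788e+07) = 78.32 dB.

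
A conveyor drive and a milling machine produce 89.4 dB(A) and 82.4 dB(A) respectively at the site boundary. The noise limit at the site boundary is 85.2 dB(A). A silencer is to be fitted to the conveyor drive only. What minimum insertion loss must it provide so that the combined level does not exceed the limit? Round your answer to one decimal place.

7.4 dB

Everything except the conveyor drive sums to 10^(82.4/10) = 1.738e+08 in linear terms, 82.40 dB(A).
The limit corresponds to 10^(85.2/10) = 3.311e+08; subtracting the fixed part leaves 1.574e+08 for the conveyor drive, i.e. 81.97 dB(A).
So the conveyor drive must be reduced from 89.4 to 81.97 dB(A): IL = 7.43 dB.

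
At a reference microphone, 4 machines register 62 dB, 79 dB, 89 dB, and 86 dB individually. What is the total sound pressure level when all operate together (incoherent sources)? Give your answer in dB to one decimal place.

Incoherent sources combine by intensity addition: L_total = 10·log₁₀(Σ 10^(L_i/10)).
Σ 10^(L/10) = 10^(62/10) + 10^(79/10) + 10^(89/10) + 10^(86/10) = 1.273e+09.
L_total = 10·log₁₀(1.273e+09) = 91.05 dB.

91.0 dB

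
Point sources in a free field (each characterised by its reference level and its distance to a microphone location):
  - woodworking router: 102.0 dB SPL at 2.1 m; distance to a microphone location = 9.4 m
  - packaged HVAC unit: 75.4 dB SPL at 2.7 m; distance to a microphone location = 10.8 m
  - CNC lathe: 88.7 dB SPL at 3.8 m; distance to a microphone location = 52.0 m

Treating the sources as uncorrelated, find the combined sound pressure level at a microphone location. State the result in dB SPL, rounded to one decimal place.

89.0 dB SPL

First find each source's level at the receiver (point-source: −20·log₁₀(r/r_ref)), then combine on an intensity basis.
woodworking router: 102.0 − 20·log₁₀(9.4/2.1) = 102.0 − 13.02 = 88.98 dB SPL.
packaged HVAC unit: 75.4 − 20·log₁₀(10.8/2.7) = 75.4 − 12.04 = 63.36 dB SPL.
CNC lathe: 88.7 − 20·log₁₀(52.0/3.8) = 88.7 − 22.72 = 65.98 dB SPL.
Σ 10^(L/10) = 7.971e+08 → L_total = 10·log₁₀(7.971e+08) = 89.02 dB SPL.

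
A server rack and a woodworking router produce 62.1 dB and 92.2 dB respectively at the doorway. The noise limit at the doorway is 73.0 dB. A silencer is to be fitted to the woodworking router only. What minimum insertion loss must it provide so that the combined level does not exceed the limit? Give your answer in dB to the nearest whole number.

The untreated sources together contribute 10^(62.1/10) = 1.622e+06, i.e. 62.10 dB.
The limit corresponds to 10^(73.0/10) = 1.995e+07; subtracting the fixed part leaves 1.833e+07 for the woodworking router, i.e. 72.63 dB.
Required insertion loss = 92.2 − 72.63 = 19.57 dB.

20 dB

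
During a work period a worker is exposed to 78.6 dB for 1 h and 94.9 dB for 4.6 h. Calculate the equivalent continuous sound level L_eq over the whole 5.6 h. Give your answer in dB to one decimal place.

94.1 dB

L_eq = 10·log₁₀[(1/T)·Σ tᵢ·10^(Lᵢ/10)] with T = 5.6 h.
Σ tᵢ·10^(Lᵢ/10) = 1·10^(78.6/10) + 4.6·10^(94.9/10) = 1.429e+10.
L_eq = 10·log₁₀(1.429e+10/5.6) = 94.07 dB.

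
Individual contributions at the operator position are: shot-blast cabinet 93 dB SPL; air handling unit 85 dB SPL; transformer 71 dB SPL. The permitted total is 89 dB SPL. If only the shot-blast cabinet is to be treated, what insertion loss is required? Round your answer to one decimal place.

Everything except the shot-blast cabinet sums to 10^(85/10) + 10^(71/10) = 3.288e+08 in linear terms, 85.17 dB SPL.
The limit corresponds to 10^(89/10) = 7.943e+08; subtracting the fixed part leaves 4.655e+08 for the shot-blast cabinet, i.e. 86.68 dB SPL.
So the shot-blast cabinet must be reduced from 93 to 86.68 dB SPL: IL = 6.32 dB.

6.3 dB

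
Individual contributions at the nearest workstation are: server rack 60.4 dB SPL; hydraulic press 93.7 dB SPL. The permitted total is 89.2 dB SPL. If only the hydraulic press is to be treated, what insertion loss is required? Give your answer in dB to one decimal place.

4.5 dB

Everything except the hydraulic press sums to 10^(60.4/10) = 1.096e+06 in linear terms, 60.40 dB SPL.
The limit corresponds to 10^(89.2/10) = 8.318e+08; subtracting the fixed part leaves 8.307e+08 for the hydraulic press, i.e. 89.19 dB SPL.
So the hydraulic press must be reduced from 93.7 to 89.19 dB SPL: IL = 4.51 dB.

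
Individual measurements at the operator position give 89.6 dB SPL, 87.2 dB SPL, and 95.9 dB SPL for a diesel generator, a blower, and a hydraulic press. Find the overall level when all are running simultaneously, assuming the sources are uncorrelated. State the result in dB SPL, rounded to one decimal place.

97.3 dB SPL

Incoherent sources combine by intensity addition: L_total = 10·log₁₀(Σ 10^(L_i/10)).
Σ 10^(L/10) = 10^(89.6/10) + 10^(87.2/10) + 10^(95.9/10) = 5.327e+09.
L_total = 10·log₁₀(5.327e+09) = 97.27 dB SPL.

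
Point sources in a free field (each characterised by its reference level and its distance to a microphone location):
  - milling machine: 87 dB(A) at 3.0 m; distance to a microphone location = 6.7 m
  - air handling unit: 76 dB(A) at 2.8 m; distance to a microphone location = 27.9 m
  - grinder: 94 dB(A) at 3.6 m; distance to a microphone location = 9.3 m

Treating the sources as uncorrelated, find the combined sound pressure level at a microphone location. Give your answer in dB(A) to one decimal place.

First find each source's level at the receiver (point-source: −20·log₁₀(r/r_ref)), then combine on an intensity basis.
milling machine: 87 − 20·log₁₀(6.7/3.0) = 87 − 6.98 = 80.02 dB(A).
air handling unit: 76 − 20·log₁₀(27.9/2.8) = 76 − 19.97 = 56.03 dB(A).
grinder: 94 − 20·log₁₀(9.3/3.6) = 94 − 8.24 = 85.76 dB(A).
Σ 10^(L/10) = 4.773e+08 → L_total = 10·log₁₀(4.773e+08) = 86.79 dB(A).

86.8 dB(A)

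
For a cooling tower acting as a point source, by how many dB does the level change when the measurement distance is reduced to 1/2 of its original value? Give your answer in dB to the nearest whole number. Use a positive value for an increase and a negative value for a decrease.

Point-source spreading: ΔL = −20·log₁₀(r₂/r₁).
ΔL = −20·log₁₀(0.5) = +6.02 dB.

+6 dB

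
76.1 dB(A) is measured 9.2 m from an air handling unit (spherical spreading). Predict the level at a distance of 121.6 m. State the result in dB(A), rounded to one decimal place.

Point-source attenuation: ΔL = 20·log₁₀(r₂/r₁) = 20·log₁₀(121.6/9.2) = 22.423 dB.
L₂ = 76.1 − 20·log₁₀(121.6/9.2) = 76.1 − 22.423 = 53.68 dB(A).

53.7 dB(A)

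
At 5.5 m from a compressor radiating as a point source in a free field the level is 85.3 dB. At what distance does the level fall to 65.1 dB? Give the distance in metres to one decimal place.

Point-source spreading drops the level by 20·log₁₀(r₂/r₁); inverting, r₂/r₁ = 10^(ΔL/20).
r₂ = 5.5·10^((85.3−65.1)/20) = 5.5·10^(20.2/20) = 56.28 m.

56.3 m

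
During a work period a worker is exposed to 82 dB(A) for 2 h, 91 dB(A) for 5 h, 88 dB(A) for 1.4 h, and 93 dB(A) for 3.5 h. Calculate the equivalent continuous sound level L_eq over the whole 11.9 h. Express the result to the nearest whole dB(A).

91 dB(A)

Weight each interval's intensity by its duration and average over T = 11.9 h:
Σ tᵢ·10^(Lᵢ/10) = 2·10^(82/10) + 5·10^(91/10) + 1.4·10^(88/10) + 3.5·10^(93/10) = 1.448e+10.
L_eq = 10·log₁₀(1.448e+10/11.9) = 90.85 dB(A).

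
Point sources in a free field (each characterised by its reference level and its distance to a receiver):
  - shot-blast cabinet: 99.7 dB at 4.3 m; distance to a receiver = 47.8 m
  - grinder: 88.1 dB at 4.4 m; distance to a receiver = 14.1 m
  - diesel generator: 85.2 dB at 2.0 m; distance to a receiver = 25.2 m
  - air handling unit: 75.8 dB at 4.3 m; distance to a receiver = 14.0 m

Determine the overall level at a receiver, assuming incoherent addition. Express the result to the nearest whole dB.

82 dB

Apply inverse-square spreading to bring every level to the receiver, then sum 10^(L/10).
shot-blast cabinet: 99.7 − 20·log₁₀(47.8/4.3) = 99.7 − 20.92 = 78.78 dB.
grinder: 88.1 − 20·log₁₀(14.1/4.4) = 88.1 − 10.12 = 77.98 dB.
diesel generator: 85.2 − 20·log₁₀(25.2/2.0) = 85.2 − 22.01 = 63.19 dB.
air handling unit: 75.8 − 20·log₁₀(14.0/4.3) = 75.8 − 10.25 = 65.55 dB.
Σ 10^(L/10) = 1.441e+08 → L_total = 10·log₁₀(1.441e+08) = 81.59 dB.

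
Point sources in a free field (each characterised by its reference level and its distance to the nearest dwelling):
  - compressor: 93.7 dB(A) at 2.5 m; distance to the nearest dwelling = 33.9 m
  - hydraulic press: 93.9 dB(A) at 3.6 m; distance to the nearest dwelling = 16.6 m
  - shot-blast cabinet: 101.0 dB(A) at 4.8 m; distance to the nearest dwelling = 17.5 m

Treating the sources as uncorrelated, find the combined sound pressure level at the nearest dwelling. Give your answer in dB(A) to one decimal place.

90.3 dB(A)

Apply inverse-square spreading to bring every level to the receiver, then sum 10^(L/10).
compressor: 93.7 − 20·log₁₀(33.9/2.5) = 93.7 − 22.65 = 71.05 dB(A).
hydraulic press: 93.9 − 20·log₁₀(16.6/3.6) = 93.9 − 13.28 = 80.62 dB(A).
shot-blast cabinet: 101.0 − 20·log₁₀(17.5/4.8) = 101.0 − 11.24 = 89.76 dB(A).
Σ 10^(L/10) = 1.075e+09 → L_total = 10·log₁₀(1.075e+09) = 90.32 dB(A).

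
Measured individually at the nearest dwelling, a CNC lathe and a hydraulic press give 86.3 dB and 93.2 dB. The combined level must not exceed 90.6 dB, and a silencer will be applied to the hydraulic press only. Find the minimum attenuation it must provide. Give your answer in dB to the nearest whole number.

5 dB

Everything except the hydraulic press sums to 10^(86.3/10) = 4.266e+08 in linear terms, 86.30 dB.
The limit corresponds to 10^(90.6/10) = 1.148e+09; subtracting the fixed part leaves 7.216e+08 for the hydraulic press, i.e. 88.58 dB.
Required insertion loss = 93.2 − 88.58 = 4.62 dB.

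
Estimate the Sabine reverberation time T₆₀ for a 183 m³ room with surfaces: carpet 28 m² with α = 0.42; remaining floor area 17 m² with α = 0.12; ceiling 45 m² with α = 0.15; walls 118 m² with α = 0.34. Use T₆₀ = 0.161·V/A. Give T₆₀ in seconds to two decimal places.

0.49 s

Summing Sᵢαᵢ: 28·0.42 + 17·0.12 + 45·0.15 + 118·0.34 = 60.67 m².
T₆₀ = 0.161 × 183 / 60.67 = 0.486 s.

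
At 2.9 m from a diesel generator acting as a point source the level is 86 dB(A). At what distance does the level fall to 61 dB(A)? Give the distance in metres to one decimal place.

Point-source spreading drops the level by 20·log₁₀(r₂/r₁); inverting, r₂/r₁ = 10^(ΔL/20).
r₂ = 2.9·10^((86−61)/20) = 2.9·10^(25.0/20) = 51.57 m.

51.6 m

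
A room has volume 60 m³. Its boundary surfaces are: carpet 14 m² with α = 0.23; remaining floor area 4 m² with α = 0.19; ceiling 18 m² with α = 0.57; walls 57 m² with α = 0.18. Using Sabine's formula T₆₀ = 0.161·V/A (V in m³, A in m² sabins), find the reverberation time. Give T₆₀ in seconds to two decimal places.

Total absorption A = 14·0.23 + 4·0.19 + 18·0.57 + 57·0.18 = 24.50 m² sabins.
T₆₀ = 0.161·V/A = 0.161·60/24.50 = 0.394 s.

0.39 s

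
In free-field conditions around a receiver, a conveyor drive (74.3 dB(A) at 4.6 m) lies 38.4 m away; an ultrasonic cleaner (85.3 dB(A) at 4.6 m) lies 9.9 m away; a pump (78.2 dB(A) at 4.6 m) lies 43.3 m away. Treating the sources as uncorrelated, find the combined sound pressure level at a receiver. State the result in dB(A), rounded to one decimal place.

Apply inverse-square spreading to bring every level to the receiver, then sum 10^(L/10).
conveyor drive: 74.3 − 20·log₁₀(38.4/4.6) = 74.3 − 18.43 = 55.87 dB(A).
ultrasonic cleaner: 85.3 − 20·log₁₀(9.9/4.6) = 85.3 − 6.66 = 78.64 dB(A).
pump: 78.2 − 20·log₁₀(43.3/4.6) = 78.2 − 19.47 = 58.73 dB(A).
Σ 10^(L/10) = 7.429e+07 → L_total = 10·log₁₀(7.429e+07) = 78.71 dB(A).

78.7 dB(A)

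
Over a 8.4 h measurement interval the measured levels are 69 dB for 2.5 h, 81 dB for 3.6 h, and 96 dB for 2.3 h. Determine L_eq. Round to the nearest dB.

Weight each interval's intensity by its duration and average over T = 8.4 h:
Σ tᵢ·10^(Lᵢ/10) = 2.5·10^(69/10) + 3.6·10^(81/10) + 2.3·10^(96/10) = 9.630e+09.
L_eq = 10·log₁₀(9.630e+09/8.4) = 90.59 dB.

91 dB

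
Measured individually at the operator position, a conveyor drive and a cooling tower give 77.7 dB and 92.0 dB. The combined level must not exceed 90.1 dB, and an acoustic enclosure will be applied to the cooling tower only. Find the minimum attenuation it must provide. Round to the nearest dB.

Everything except the cooling tower sums to 10^(77.7/10) = 5.888e+07 in linear terms, 77.70 dB.
The limit corresponds to 10^(90.1/10) = 1.023e+09; subtracting the fixed part leaves 9.644e+08 for the cooling tower, i.e. 89.84 dB.
So the cooling tower must be reduced from 92.0 to 89.84 dB: IL = 2.16 dB.

2 dB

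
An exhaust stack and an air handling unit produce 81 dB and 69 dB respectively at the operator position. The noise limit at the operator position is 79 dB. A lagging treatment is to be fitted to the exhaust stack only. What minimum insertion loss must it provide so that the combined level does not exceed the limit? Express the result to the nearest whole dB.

Everything except the exhaust stack sums to 10^(69/10) = 7.943e+06 in linear terms, 69.00 dB.
To meet 79 dB overall, the treated exhaust stack may contribute at most 10^(79/10) − 7.943e+06 = 7.149e+07, i.e. 78.54 dB.
So the exhaust stack must be reduced from 81 to 78.54 dB: IL = 2.46 dB.

2 dB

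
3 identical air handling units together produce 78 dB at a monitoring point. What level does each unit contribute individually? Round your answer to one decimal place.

73.2 dB

Dividing the total intensity by 3 lowers the level by 10·log₁₀ 3 = 4.771 dB: L₁ = 78 − 4.771.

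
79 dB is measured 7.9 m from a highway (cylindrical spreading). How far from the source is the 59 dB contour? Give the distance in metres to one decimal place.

Line-source spreading drops the level by 10·log₁₀(r₂/r₁); inverting, r₂/r₁ = 10^(ΔL/10).
r₂ = 7.9·10^((79−59)/10) = 7.9·10^(20.0/10) = 790.00 m.

790.0 m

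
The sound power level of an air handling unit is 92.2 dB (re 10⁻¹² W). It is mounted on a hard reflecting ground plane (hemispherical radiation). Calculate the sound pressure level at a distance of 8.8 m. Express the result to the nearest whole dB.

65 dB

Free-field hemispherical radiation: L_p = L_w − 10·log₁₀(2π·r²), r = 8.8 m.
2π·r² = 486.6 m², 10·log₁₀ of that is 26.871 dB.
L_p = 92.2 − 26.871 = 65.33 dB.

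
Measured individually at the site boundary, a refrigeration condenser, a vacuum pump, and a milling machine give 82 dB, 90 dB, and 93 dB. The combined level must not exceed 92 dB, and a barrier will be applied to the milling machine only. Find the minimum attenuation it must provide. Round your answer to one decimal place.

The untreated sources together contribute 10^(82/10) + 10^(90/10) = 1.158e+09, i.e. 90.64 dB.
The limit corresponds to 10^(92/10) = 1.585e+09; subtracting the fixed part leaves 4.264e+08 for the milling machine, i.e. 86.30 dB.
So the milling machine must be reduced from 93 to 86.30 dB: IL = 6.70 dB.

6.7 dB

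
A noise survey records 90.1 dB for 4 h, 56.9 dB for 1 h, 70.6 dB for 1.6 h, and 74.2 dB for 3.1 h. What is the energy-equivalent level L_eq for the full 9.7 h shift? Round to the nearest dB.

L_eq = 10·log₁₀[(1/T)·Σ tᵢ·10^(Lᵢ/10)] with T = 9.7 h.
Σ tᵢ·10^(Lᵢ/10) = 4·10^(90.1/10) + 1·10^(56.9/10) + 1.6·10^(70.6/10) + 3.1·10^(74.2/10) = 4.194e+09.
L_eq = 10·log₁₀(4.194e+09/9.7) = 86.36 dB.

86 dB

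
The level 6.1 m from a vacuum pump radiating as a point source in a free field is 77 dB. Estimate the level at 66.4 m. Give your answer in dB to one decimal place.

For a point source, L₂ = L₁ − 20·log₁₀(r₂/r₁).
L₂ = 77 − 20·log₁₀(66.4/6.1) = 77 − 20.737 = 56.26 dB.

56.3 dB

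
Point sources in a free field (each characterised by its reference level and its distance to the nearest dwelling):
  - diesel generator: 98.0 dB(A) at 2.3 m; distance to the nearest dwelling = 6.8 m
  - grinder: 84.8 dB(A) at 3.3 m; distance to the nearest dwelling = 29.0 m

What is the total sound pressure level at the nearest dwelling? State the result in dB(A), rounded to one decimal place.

88.6 dB(A)

Apply inverse-square spreading to bring every level to the receiver, then sum 10^(L/10).
diesel generator: 98.0 − 20·log₁₀(6.8/2.3) = 98.0 − 9.42 = 88.58 dB(A).
grinder: 84.8 − 20·log₁₀(29.0/3.3) = 84.8 − 18.88 = 65.92 dB(A).
Σ 10^(L/10) = 7.257e+08 → L_total = 10·log₁₀(7.257e+08) = 88.61 dB(A).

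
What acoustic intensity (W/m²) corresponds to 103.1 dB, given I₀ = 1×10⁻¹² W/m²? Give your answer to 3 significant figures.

0.0204 W/m²

I/I₀ = 10^(103.1/10) = 2.042e+10, so I = 2.042e+10 × 10⁻¹² W/m².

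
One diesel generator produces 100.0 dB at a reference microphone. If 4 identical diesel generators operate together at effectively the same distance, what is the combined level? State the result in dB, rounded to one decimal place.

106.0 dB

With 4 equal, uncorrelated contributions the intensity is 4× that of one unit, giving a rise of 10·log₁₀ 4.
L_total = 100.0 + 10·log₁₀(4) = 100.0 + 6.021 = 106.02 dB.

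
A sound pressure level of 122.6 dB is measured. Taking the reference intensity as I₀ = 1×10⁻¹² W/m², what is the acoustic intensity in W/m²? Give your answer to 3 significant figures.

1.82 W/m²

I = I₀·10^(L/10) = 10⁻¹² × 10^(122.6/10) = 10^(0.260).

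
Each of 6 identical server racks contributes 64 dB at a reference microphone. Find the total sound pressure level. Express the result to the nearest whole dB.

With 6 equal, uncorrelated contributions the intensity is 6× that of one unit, giving a rise of 10·log₁₀ 6.
L_total = 64 + 10·log₁₀(6) = 64 + 7.782 = 71.78 dB.

72 dB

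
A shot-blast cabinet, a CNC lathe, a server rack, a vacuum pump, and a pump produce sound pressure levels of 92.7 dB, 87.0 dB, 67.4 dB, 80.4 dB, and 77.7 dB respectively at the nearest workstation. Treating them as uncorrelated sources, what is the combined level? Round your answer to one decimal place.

For uncorrelated sources the intensities add, so convert each level to linear form, sum, and take 10·log₁₀ of the total.
Σ 10^(L/10) = 10^(92.7/10) + 10^(87.0/10) + 10^(67.4/10) + 10^(80.4/10) + 10^(77.7/10) = 2.537e+09.
L_total = 10·log₁₀(2.537e+09) = 94.04 dB.

94.0 dB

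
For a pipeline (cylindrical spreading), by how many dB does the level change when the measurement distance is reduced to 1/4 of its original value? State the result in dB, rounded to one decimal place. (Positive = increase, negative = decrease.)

Line-source spreading: ΔL = −10·log₁₀(r₂/r₁).
ΔL = −10·log₁₀(0.25) = +6.02 dB.

+6.0 dB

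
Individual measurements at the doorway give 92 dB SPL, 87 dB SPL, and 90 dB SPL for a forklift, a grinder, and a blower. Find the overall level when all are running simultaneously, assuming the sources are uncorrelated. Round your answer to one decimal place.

94.9 dB SPL

For uncorrelated sources the intensities add, so convert each level to linear form, sum, and take 10·log₁₀ of the total.
Σ 10^(L/10) = 10^(92/10) + 10^(87/10) + 10^(90/10) = 3.086e+09.
L_total = 10·log₁₀(3.086e+09) = 94.89 dB SPL.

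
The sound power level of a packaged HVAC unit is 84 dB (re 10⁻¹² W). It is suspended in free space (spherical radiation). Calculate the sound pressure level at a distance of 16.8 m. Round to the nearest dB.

The power spreads over a sphere of area 4π·r², so L_p = L_w − 10·log₁₀(4π·r²).
4π·r² = 3547 m², 10·log₁₀ of that is 35.498 dB.
L_p = 84 − 35.498 = 48.50 dB.

49 dB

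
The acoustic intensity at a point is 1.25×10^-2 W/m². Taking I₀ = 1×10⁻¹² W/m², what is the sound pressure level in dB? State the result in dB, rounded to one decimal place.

I/I₀ = 1.25×10^-2/10⁻¹² = 1.25×10^10, and L = 10·log₁₀(I/I₀).
L = 10·(0.0969 + 10) = 100.97 dB.

101.0 dB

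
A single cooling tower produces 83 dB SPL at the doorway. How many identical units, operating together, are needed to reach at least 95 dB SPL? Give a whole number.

16

Need L₁ + 10·log₁₀ N ≥ 95, i.e. log₁₀ N ≥ 1.20.
N ≥ 10^(12.0/10) = 15.849, so N = 16.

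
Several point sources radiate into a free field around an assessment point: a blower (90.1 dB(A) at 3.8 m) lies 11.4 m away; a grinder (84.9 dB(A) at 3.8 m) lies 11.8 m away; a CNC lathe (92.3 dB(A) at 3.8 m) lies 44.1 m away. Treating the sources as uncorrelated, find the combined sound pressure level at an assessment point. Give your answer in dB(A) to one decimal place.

82.0 dB(A)

Propagate each source to the receiver with L = L_ref − 20·log₁₀(r/r_ref), then add intensities.
blower: 90.1 − 20·log₁₀(11.4/3.8) = 90.1 − 9.54 = 80.56 dB(A).
grinder: 84.9 − 20·log₁₀(11.8/3.8) = 84.9 − 9.84 = 75.06 dB(A).
CNC lathe: 92.3 − 20·log₁₀(44.1/3.8) = 92.3 − 21.29 = 71.01 dB(A).
Σ 10^(L/10) = 1.584e+08 → L_total = 10·log₁₀(1.584e+08) = 82.00 dB(A).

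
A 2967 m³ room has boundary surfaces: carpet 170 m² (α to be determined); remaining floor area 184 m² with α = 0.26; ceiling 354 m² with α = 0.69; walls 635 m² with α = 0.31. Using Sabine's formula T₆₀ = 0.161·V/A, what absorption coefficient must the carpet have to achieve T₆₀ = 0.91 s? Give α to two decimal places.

Required total absorption A = 0.161·2967/0.91 = 524.93 m².
Absorption from the other surfaces = 184·0.26 + 354·0.69 + 635·0.31 = 488.95 m², so the carpet must supply 35.98 m² over 170 m².
α = 35.98/170 = 0.212.

0.21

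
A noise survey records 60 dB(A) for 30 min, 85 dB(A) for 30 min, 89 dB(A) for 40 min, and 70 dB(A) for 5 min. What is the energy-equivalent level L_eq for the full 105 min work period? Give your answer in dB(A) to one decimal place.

86.0 dB(A)

L_eq = 10·log₁₀[(1/T)·Σ tᵢ·10^(Lᵢ/10)] with T = 105 min.
Σ tᵢ·10^(Lᵢ/10) = 30·10^(60/10) + 30·10^(85/10) + 40·10^(89/10) + 5·10^(70/10) = 4.134e+10.
L_eq = 10·log₁₀(4.134e+10/105) = 85.95 dB(A).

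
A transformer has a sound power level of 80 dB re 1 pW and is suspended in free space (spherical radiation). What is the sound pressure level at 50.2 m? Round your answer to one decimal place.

35.0 dB

Free-field spherical radiation: L_p = L_w − 10·log₁₀(4π·r²), r = 50.2 m.
4π·r² = 3.167e+04 m², 10·log₁₀ of that is 45.006 dB.
L_p = 80 − 45.006 = 34.99 dB.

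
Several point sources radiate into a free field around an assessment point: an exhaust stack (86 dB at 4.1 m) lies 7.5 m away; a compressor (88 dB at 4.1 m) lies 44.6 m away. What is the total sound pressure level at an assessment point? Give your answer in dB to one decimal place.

Apply inverse-square spreading to bring every level to the receiver, then sum 10^(L/10).
exhaust stack: 86 − 20·log₁₀(7.5/4.1) = 86 − 5.25 = 80.75 dB.
compressor: 88 − 20·log₁₀(44.6/4.1) = 88 − 20.73 = 67.27 dB.
Σ 10^(L/10) = 1.243e+08 → L_total = 10·log₁₀(1.243e+08) = 80.94 dB.

80.9 dB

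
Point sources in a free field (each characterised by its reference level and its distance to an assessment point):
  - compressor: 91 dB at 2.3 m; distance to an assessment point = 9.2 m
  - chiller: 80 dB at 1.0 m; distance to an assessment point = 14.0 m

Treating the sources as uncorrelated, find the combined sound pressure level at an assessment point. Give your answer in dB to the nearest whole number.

79 dB

Propagate each source to the receiver with L = L_ref − 20·log₁₀(r/r_ref), then add intensities.
compressor: 91 − 20·log₁₀(9.2/2.3) = 91 − 12.04 = 78.96 dB.
chiller: 80 − 20·log₁₀(14.0/1.0) = 80 − 22.92 = 57.08 dB.
Σ 10^(L/10) = 7.919e+07 → L_total = 10·log₁₀(7.919e+07) = 78.99 dB.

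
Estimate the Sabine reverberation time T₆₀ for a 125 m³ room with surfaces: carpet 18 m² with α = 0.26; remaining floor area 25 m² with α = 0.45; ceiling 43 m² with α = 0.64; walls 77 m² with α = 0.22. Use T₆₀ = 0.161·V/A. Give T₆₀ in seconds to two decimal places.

A = Σ Sᵢαᵢ = 18·0.26 + 25·0.45 + 43·0.64 + 77·0.22 = 60.39 m².
T₆₀ = 0.161 × 125 / 60.39 = 0.333 s.

0.33 s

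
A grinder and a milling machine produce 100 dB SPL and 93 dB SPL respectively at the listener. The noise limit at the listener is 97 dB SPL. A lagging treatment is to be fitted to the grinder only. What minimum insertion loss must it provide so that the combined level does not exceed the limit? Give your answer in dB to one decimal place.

Fixed contribution from the other source: Σ 10^(L/10) = 10^(93/10) = 1.995e+09 (93.00 dB SPL).
The limit corresponds to 10^(97/10) = 5.012e+09; subtracting the fixed part leaves 3.017e+09 for the grinder, i.e. 94.80 dB SPL.
Required insertion loss = 100 − 94.80 = 5.20 dB.

5.2 dB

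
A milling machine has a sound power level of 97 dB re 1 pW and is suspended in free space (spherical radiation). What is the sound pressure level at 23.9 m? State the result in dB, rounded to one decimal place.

Free-field spherical radiation: L_p = L_w − 10·log₁₀(4π·r²), r = 23.9 m.
4π·r² = 7178 m², 10·log₁₀ of that is 38.560 dB.
L_p = 97 − 38.560 = 58.44 dB.

58.4 dB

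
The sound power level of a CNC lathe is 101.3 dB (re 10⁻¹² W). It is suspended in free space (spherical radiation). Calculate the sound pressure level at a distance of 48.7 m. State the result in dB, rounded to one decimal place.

56.6 dB

The power spreads over a sphere of area 4π·r², so L_p = L_w − 10·log₁₀(4π·r²).
4π·r² = 2.98e+04 m², 10·log₁₀ of that is 44.743 dB.
L_p = 101.3 − 44.743 = 56.56 dB.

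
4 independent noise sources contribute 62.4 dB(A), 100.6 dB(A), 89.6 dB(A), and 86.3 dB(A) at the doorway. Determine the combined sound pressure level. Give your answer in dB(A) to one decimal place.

101.1 dB(A)

For uncorrelated sources the intensities add, so convert each level to linear form, sum, and take 10·log₁₀ of the total.
Σ 10^(L/10) = 10^(62.4/10) + 10^(100.6/10) + 10^(89.6/10) + 10^(86.3/10) = 1.282e+10.
L_total = 10·log₁₀(1.282e+10) = 101.08 dB(A).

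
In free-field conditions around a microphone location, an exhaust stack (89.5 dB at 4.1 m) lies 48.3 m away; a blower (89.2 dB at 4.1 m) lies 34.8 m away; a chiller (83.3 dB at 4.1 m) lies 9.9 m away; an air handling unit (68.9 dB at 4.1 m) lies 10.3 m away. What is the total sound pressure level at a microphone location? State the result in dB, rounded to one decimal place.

77.5 dB

First find each source's level at the receiver (point-source: −20·log₁₀(r/r_ref)), then combine on an intensity basis.
exhaust stack: 89.5 − 20·log₁₀(48.3/4.1) = 89.5 − 21.42 = 68.08 dB.
blower: 89.2 − 20·log₁₀(34.8/4.1) = 89.2 − 18.58 = 70.62 dB.
chiller: 83.3 − 20·log₁₀(9.9/4.1) = 83.3 − 7.66 = 75.64 dB.
air handling unit: 68.9 − 20·log₁₀(10.3/4.1) = 68.9 − 8.00 = 60.90 dB.
Σ 10^(L/10) = 5.587e+07 → L_total = 10·log₁₀(5.587e+07) = 77.47 dB.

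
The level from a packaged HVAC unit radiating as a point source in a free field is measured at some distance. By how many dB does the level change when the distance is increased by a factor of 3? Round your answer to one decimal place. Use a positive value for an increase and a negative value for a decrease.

-9.5 dB

Point-source spreading: ΔL = −20·log₁₀(r₂/r₁).
ΔL = −20·log₁₀(3) = -9.54 dB.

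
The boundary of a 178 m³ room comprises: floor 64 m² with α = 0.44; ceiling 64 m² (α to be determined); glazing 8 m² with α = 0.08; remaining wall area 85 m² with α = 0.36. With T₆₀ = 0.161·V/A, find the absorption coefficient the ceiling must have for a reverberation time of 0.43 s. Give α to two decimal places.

Required total absorption A = 0.161·178/0.43 = 66.65 m².
Absorption from the other surfaces = 64·0.44 + 8·0.08 + 85·0.36 = 59.40 m², so the ceiling must supply 7.25 m² over 64 m².
α = 7.25/64 = 0.113.

0.11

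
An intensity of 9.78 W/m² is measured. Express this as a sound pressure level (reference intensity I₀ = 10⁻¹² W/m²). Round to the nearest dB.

L = 10·log₁₀(I/I₀) = 10·log₁₀(9.78/10⁻¹²) = 10·log₁₀(9.78×10^12).
L = 10·(0.9903 + 12) = 129.90 dB.

130 dB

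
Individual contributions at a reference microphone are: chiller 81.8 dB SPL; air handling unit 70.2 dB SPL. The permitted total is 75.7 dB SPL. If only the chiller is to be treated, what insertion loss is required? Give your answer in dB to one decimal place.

7.5 dB

Everything except the chiller sums to 10^(70.2/10) = 1.047e+07 in linear terms, 70.20 dB SPL.
To meet 75.7 dB SPL overall, the treated chiller may contribute at most 10^(75.7/10) − 1.047e+07 = 2.668e+07, i.e. 74.26 dB SPL.
Required insertion loss = 81.8 − 74.26 = 7.54 dB.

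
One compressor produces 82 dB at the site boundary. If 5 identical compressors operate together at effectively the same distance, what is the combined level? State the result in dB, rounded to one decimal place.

89.0 dB

L_total = L₁ + 10·log₁₀ N for N identical incoherent sources.
L_total = 82 + 10·log₁₀(5) = 82 + 6.990 = 88.99 dB.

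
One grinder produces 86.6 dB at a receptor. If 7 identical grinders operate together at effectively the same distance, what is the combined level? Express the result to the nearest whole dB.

N identical incoherent sources raise the level by 10·log₁₀ N.
L_total = 86.6 + 10·log₁₀(7) = 86.6 + 8.451 = 95.05 dB.

95 dB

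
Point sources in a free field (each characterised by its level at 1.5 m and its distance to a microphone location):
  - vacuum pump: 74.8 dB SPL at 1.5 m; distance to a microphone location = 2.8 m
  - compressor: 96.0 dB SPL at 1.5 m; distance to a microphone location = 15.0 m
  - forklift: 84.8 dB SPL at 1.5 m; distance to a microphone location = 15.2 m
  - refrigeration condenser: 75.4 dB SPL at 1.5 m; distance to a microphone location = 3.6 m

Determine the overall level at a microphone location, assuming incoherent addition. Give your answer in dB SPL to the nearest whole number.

78 dB SPL

Apply inverse-square spreading to bring every level to the receiver, then sum 10^(L/10).
vacuum pump: 74.8 − 20·log₁₀(2.8/1.5) = 74.8 − 5.42 = 69.38 dB SPL.
compressor: 96.0 − 20·log₁₀(15.0/1.5) = 96.0 − 20.00 = 76.00 dB SPL.
forklift: 84.8 − 20·log₁₀(15.2/1.5) = 84.8 − 20.12 = 64.68 dB SPL.
refrigeration condenser: 75.4 − 20·log₁₀(3.6/1.5) = 75.4 − 7.60 = 67.80 dB SPL.
Σ 10^(L/10) = 5.744e+07 → L_total = 10·log₁₀(5.744e+07) = 77.59 dB SPL.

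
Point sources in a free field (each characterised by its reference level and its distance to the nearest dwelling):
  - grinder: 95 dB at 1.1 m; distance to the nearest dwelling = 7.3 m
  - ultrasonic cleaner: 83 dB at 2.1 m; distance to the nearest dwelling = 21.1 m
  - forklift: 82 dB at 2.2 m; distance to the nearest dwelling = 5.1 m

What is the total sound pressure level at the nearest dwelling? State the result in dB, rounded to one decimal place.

First find each source's level at the receiver (point-source: −20·log₁₀(r/r_ref)), then combine on an intensity basis.
grinder: 95 − 20·log₁₀(7.3/1.1) = 95 − 16.44 = 78.56 dB.
ultrasonic cleaner: 83 − 20·log₁₀(21.1/2.1) = 83 − 20.04 = 62.96 dB.
forklift: 82 − 20·log₁₀(5.1/2.2) = 82 − 7.30 = 74.70 dB.
Σ 10^(L/10) = 1.033e+08 → L_total = 10·log₁₀(1.033e+08) = 80.14 dB.

80.1 dB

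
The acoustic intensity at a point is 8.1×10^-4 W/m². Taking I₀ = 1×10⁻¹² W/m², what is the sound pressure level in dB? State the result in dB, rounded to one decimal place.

I/I₀ = 8.1×10^-4/10⁻¹² = 8.1×10^8, and L = 10·log₁₀(I/I₀).
L = 10·(0.9085 + 8) = 89.08 dB.

89.1 dB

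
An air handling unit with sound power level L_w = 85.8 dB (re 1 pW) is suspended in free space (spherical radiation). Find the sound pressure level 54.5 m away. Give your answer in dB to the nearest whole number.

Free-field spherical radiation: L_p = L_w − 10·log₁₀(4π·r²), r = 54.5 m.
4π·r² = 3.733e+04 m², 10·log₁₀ of that is 45.720 dB.
L_p = 85.8 − 45.720 = 40.08 dB.

40 dB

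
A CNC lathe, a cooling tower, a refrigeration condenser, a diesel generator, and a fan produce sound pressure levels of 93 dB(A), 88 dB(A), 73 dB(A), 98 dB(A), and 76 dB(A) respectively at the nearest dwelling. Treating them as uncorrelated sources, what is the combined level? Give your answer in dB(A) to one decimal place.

99.5 dB(A)

Incoherent sources combine by intensity addition: L_total = 10·log₁₀(Σ 10^(L_i/10)).
Σ 10^(L/10) = 10^(93/10) + 10^(88/10) + 10^(73/10) + 10^(98/10) + 10^(76/10) = 8.996e+09.
L_total = 10·log₁₀(8.996e+09) = 99.54 dB(A).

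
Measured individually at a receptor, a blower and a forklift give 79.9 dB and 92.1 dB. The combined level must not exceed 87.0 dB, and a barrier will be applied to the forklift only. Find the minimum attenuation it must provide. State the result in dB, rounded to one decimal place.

The untreated sources together contribute 10^(79.9/10) = 9.772e+07, i.e. 79.90 dB.
The limit corresponds to 10^(87.0/10) = 5.012e+08; subtracting the fixed part leaves 4.035e+08 for the forklift, i.e. 86.06 dB.
Required insertion loss = 92.1 − 86.06 = 6.04 dB.

6.0 dB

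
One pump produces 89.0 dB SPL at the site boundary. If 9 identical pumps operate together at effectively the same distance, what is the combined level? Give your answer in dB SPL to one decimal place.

With 9 equal, uncorrelated contributions the intensity is 9× that of one unit, giving a rise of 10·log₁₀ 9.
L_total = 89.0 + 10·log₁₀(9) = 89.0 + 9.542 = 98.54 dB SPL.

98.5 dB SPL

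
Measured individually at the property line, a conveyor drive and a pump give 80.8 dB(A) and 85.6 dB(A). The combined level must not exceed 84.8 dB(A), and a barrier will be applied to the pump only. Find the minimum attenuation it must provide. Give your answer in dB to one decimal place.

3.0 dB

Everything except the pump sums to 10^(80.8/10) = 1.202e+08 in linear terms, 80.80 dB(A).
To meet 84.8 dB(A) overall, the treated pump may contribute at most 10^(84.8/10) − 1.202e+08 = 1.818e+08, i.e. 82.60 dB(A).
So the pump must be reduced from 85.6 to 82.60 dB(A): IL = 3.00 dB.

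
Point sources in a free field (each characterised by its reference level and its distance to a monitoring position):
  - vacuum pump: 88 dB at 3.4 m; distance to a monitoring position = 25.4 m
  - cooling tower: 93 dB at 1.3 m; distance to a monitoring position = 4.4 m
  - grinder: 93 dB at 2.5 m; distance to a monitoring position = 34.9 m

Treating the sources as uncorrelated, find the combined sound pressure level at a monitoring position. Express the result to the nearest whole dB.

First find each source's level at the receiver (point-source: −20·log₁₀(r/r_ref)), then combine on an intensity basis.
vacuum pump: 88 − 20·log₁₀(25.4/3.4) = 88 − 17.47 = 70.53 dB.
cooling tower: 93 − 20·log₁₀(4.4/1.3) = 93 − 10.59 = 82.41 dB.
grinder: 93 − 20·log₁₀(34.9/2.5) = 93 − 22.90 = 70.10 dB.
Σ 10^(L/10) = 1.957e+08 → L_total = 10·log₁₀(1.957e+08) = 82.92 dB.

83 dB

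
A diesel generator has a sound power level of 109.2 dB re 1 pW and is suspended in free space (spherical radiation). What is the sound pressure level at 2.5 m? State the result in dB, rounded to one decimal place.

90.2 dB

L_p = L_w − 10·log₁₀(4π·r²) with r = 2.5 m.
4π·r² = 78.54 m², 10·log₁₀ of that is 18.951 dB.
L_p = 109.2 − 18.951 = 90.25 dB.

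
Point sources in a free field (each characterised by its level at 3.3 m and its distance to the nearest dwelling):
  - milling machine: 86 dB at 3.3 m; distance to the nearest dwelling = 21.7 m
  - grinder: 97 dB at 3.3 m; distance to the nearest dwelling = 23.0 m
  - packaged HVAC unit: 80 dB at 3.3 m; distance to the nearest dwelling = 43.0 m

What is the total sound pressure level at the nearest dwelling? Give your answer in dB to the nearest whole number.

81 dB

First find each source's level at the receiver (point-source: −20·log₁₀(r/r_ref)), then combine on an intensity basis.
milling machine: 86 − 20·log₁₀(21.7/3.3) = 86 − 16.36 = 69.64 dB.
grinder: 97 − 20·log₁₀(23.0/3.3) = 97 − 16.86 = 80.14 dB.
packaged HVAC unit: 80 − 20·log₁₀(43.0/3.3) = 80 − 22.30 = 57.70 dB.
Σ 10^(L/10) = 1.130e+08 → L_total = 10·log₁₀(1.130e+08) = 80.53 dB.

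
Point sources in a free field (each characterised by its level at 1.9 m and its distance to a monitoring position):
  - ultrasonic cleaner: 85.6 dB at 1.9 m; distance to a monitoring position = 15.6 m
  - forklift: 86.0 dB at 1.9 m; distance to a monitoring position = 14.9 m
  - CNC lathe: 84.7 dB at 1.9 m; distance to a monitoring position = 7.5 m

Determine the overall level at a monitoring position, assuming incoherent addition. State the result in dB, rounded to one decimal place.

74.9 dB

Propagate each source to the receiver with L = L_ref − 20·log₁₀(r/r_ref), then add intensities.
ultrasonic cleaner: 85.6 − 20·log₁₀(15.6/1.9) = 85.6 − 18.29 = 67.31 dB.
forklift: 86.0 − 20·log₁₀(14.9/1.9) = 86.0 − 17.89 = 68.11 dB.
CNC lathe: 84.7 − 20·log₁₀(7.5/1.9) = 84.7 − 11.93 = 72.77 dB.
Σ 10^(L/10) = 3.080e+07 → L_total = 10·log₁₀(3.080e+07) = 74.89 dB.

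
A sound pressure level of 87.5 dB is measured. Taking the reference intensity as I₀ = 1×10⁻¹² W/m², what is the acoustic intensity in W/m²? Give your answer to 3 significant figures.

L = 10·log₁₀(I/I₀) ⇒ I = I₀·10^(L/10) = 10⁻¹² × 10^8.75.

0.000562 W/m²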